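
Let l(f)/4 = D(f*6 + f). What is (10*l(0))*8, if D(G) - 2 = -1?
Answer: 320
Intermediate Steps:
D(G) = 1 (D(G) = 2 - 1 = 1)
l(f) = 4 (l(f) = 4*1 = 4)
(10*l(0))*8 = (10*4)*8 = 40*8 = 320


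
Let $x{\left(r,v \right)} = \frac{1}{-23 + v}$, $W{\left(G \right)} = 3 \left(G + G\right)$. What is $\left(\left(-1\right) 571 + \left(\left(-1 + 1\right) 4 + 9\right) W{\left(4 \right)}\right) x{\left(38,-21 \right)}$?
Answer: $\frac{355}{44} \approx 8.0682$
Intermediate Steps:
$W{\left(G \right)} = 6 G$ ($W{\left(G \right)} = 3 \cdot 2 G = 6 G$)
$\left(\left(-1\right) 571 + \left(\left(-1 + 1\right) 4 + 9\right) W{\left(4 \right)}\right) x{\left(38,-21 \right)} = \frac{\left(-1\right) 571 + \left(\left(-1 + 1\right) 4 + 9\right) 6 \cdot 4}{-23 - 21} = \frac{-571 + \left(0 \cdot 4 + 9\right) 24}{-44} = \left(-571 + \left(0 + 9\right) 24\right) \left(- \frac{1}{44}\right) = \left(-571 + 9 \cdot 24\right) \left(- \frac{1}{44}\right) = \left(-571 + 216\right) \left(- \frac{1}{44}\right) = \left(-355\right) \left(- \frac{1}{44}\right) = \frac{355}{44}$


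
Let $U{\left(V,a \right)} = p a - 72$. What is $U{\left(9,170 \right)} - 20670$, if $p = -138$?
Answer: $-44202$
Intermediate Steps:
$U{\left(V,a \right)} = -72 - 138 a$ ($U{\left(V,a \right)} = - 138 a - 72 = -72 - 138 a$)
$U{\left(9,170 \right)} - 20670 = \left(-72 - 23460\right) - 20670 = -23532 - 20670 = -44202$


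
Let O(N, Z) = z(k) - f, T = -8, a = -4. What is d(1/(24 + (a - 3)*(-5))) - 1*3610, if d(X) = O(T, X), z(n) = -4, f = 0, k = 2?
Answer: -3614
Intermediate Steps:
O(N, Z) = -4 (O(N, Z) = -4 - 1*0 = -4 + 0 = -4)
d(X) = -4
d(1/(24 + (a - 3)*(-5))) - 1*3610 = -4 - 1*3610 = -4 - 3610 = -3614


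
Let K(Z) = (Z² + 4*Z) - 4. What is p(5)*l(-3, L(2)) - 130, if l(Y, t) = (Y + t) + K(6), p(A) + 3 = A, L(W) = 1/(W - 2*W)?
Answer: -25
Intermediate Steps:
K(Z) = -4 + Z² + 4*Z
L(W) = -1/W (L(W) = 1/(-W) = -1/W)
p(A) = -3 + A
l(Y, t) = 56 + Y + t (l(Y, t) = (Y + t) + (-4 + 6² + 4*6) = (Y + t) + (-4 + 36 + 24) = (Y + t) + 56 = 56 + Y + t)
p(5)*l(-3, L(2)) - 130 = (-3 + 5)*(56 - 3 - 1/2) - 130 = 2*(56 - 3 - 1*½) - 130 = 2*(56 - 3 - ½) - 130 = 2*(105/2) - 130 = 105 - 130 = -25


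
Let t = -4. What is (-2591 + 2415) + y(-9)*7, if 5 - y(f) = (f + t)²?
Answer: -1324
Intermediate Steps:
y(f) = 5 - (-4 + f)² (y(f) = 5 - (f - 4)² = 5 - (-4 + f)²)
(-2591 + 2415) + y(-9)*7 = (-2591 + 2415) + (5 - (-4 - 9)²)*7 = -176 + (5 - 1*(-13)²)*7 = -176 + (5 - 1*169)*7 = -176 + (5 - 169)*7 = -176 - 164*7 = -176 - 1148 = -1324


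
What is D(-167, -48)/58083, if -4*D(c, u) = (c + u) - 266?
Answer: 481/232332 ≈ 0.0020703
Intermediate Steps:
D(c, u) = 133/2 - c/4 - u/4 (D(c, u) = -((c + u) - 266)/4 = -(-266 + c + u)/4 = 133/2 - c/4 - u/4)
D(-167, -48)/58083 = (133/2 - 1/4*(-167) - 1/4*(-48))/58083 = (133/2 + 167/4 + 12)*(1/58083) = (481/4)*(1/58083) = 481/232332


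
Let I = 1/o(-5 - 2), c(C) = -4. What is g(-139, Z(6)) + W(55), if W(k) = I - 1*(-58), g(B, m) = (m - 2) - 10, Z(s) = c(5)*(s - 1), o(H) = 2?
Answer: 53/2 ≈ 26.500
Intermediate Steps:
Z(s) = 4 - 4*s (Z(s) = -4*(s - 1) = -4*(-1 + s) = 4 - 4*s)
g(B, m) = -12 + m (g(B, m) = (-2 + m) - 10 = -12 + m)
I = 1/2 ≈ 0.50000
W(k) = 117/2 (W(k) = 1/2 - 1*(-58) = 1/2 + 58 = 117/2)
g(-139, Z(6)) + W(55) = (-12 + (4 - 4*6)) + 117/2 = (-12 + (4 - 24)) + 117/2 = (-12 - 20) + 117/2 = -32 + 117/2 = 53/2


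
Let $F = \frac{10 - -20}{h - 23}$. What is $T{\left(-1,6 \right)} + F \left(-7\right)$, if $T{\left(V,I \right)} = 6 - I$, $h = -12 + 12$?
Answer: $\frac{210}{23} \approx 9.1304$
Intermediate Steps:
$h = 0$
$F = - \frac{30}{23}$ ($F = \frac{10 - -20}{0 - 23} = \frac{10 + 20}{-23} = 30 \left(- \frac{1}{23}\right) = - \frac{30}{23} \approx -1.3043$)
$T{\left(-1,6 \right)} + F \left(-7\right) = \left(6 - 6\right) - - \frac{210}{23} = \left(6 - 6\right) + \frac{210}{23} = 0 + \frac{210}{23} = \frac{210}{23}$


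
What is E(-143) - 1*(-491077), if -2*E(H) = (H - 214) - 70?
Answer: 982581/2 ≈ 4.9129e+5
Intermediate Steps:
E(H) = 142 - H/2 (E(H) = -((H - 214) - 70)/2 = -((-214 + H) - 70)/2 = -(-284 + H)/2 = 142 - H/2)
E(-143) - 1*(-491077) = (142 - ½*(-143)) - 1*(-491077) = (142 + 143/2) + 491077 = 427/2 + 491077 = 982581/2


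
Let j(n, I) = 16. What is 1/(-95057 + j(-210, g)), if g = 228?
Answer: -1/95041 ≈ -1.0522e-5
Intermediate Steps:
1/(-95057 + j(-210, g)) = 1/(-95057 + 16) = 1/(-95041) = -1/95041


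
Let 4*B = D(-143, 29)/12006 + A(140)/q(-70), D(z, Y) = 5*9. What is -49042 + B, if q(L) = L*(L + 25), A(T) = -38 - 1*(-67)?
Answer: -206079374591/4202100 ≈ -49042.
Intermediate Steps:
A(T) = 29 (A(T) = -38 + 67 = 29)
D(z, Y) = 45
q(L) = L*(25 + L)
B = 13609/4202100 (B = (45/12006 + 29/((-70*(25 - 70))))/4 = (45*(1/12006) + 29/((-70*(-45))))/4 = (5/1334 + 29/3150)/4 = (1/4)*(13609/1050525) = 13609/4202100 ≈ 0.0032386)
-49042 + B = -49042 + 13609/4202100 = -206079374591/4202100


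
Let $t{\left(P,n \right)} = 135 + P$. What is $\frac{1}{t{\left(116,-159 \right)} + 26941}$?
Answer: $\frac{1}{27192} \approx 3.6776 \cdot 10^{-5}$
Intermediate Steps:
$\frac{1}{t{\left(116,-159 \right)} + 26941} = \frac{1}{\left(135 + 116\right) + 26941} = \frac{1}{251 + 26941} = \frac{1}{27192}$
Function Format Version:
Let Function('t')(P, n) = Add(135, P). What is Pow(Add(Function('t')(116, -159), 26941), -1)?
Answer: Rational(1, 27192) ≈ 3.6776e-5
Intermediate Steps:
Pow(Add(Function('t')(116, -159), 26941), -1) = Pow(Add(Add(135, 116), 26941), -1) = Pow(Add(251, 26941), -1) = Pow(27192, -1) = Rational(1, 27192)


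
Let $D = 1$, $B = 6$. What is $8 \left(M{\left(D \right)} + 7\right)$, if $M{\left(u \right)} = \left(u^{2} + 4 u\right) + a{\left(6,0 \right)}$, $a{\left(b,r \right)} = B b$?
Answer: $384$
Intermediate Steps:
$a{\left(b,r \right)} = 6 b$
$M{\left(u \right)} = 36 + u^{2} + 4 u$ ($M{\left(u \right)} = \left(u^{2} + 4 u\right) + 6 \cdot 6 = \left(u^{2} + 4 u\right) + 36 = 36 + u^{2} + 4 u$)
$8 \left(M{\left(D \right)} + 7\right) = 8 \left(\left(36 + 1^{2} + 4 \cdot 1\right) + 7\right) = 8 \left(\left(36 + 1 + 4\right) + 7\right) = 8 \left(41 + 7\right) = 8 \cdot 48 = 384$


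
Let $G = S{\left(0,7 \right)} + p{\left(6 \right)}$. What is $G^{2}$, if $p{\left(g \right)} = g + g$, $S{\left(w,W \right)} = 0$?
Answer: $144$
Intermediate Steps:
$p{\left(g \right)} = 2 g$
$G = 12$ ($G = 0 + 2 \cdot 6 = 0 + 12 = 12$)
$G^{2} = 12^{2} = 144$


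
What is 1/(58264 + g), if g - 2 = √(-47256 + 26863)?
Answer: 58266/3394947149 - I*√20393/3394947149 ≈ 1.7163e-5 - 4.2064e-8*I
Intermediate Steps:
g = 2 + I*√20393 (g = 2 + √(-47256 + 26863) = 2 + √(-20393) = 2 + I*√20393 ≈ 2.0 + 142.8*I)
1/(58264 + g) = 1/(58264 + (2 + I*√20393)) = 1/(58266 + I*√20393)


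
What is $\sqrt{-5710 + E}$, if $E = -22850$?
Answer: $4 i \sqrt{1785} \approx 169.0 i$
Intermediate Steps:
$\sqrt{-5710 + E} = \sqrt{-5710 - 22850} = \sqrt{-28560} = 4 i \sqrt{1785}$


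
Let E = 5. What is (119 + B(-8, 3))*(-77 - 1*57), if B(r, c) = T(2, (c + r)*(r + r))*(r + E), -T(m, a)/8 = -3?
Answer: -6298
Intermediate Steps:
T(m, a) = 24 (T(m, a) = -8*(-3) = 24)
B(r, c) = 120 + 24*r (B(r, c) = 24*(r + 5) = 24*(5 + r) = 120 + 24*r)
(119 + B(-8, 3))*(-77 - 1*57) = (119 + (120 + 24*(-8)))*(-77 - 1*57) = (119 + (120 - 192))*(-77 - 57) = (119 - 72)*(-134) = 47*(-134) = -6298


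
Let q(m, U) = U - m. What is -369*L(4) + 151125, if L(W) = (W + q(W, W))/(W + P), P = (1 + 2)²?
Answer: 1963149/13 ≈ 1.5101e+5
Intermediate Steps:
P = 9 (P = 3² = 9)
L(W) = W/(9 + W) (L(W) = (W + (W - W))/(W + 9) = (W + 0)/(9 + W) = W/(9 + W))
-369*L(4) + 151125 = -1476/(9 + 4) + 151125 = -1476/13 + 151125 = 1963149/13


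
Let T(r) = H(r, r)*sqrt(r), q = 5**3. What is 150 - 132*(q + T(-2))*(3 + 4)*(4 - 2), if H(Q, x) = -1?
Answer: -230850 + 1848*I*sqrt(2) ≈ -2.3085e+5 + 2613.5*I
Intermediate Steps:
q = 125
T(r) = -sqrt(r)
150 - 132*(q + T(-2))*(3 + 4)*(4 - 2) = 150 - 132*(125 - sqrt(-2))*(3 + 4)*(4 - 2) = 150 - 132*(125 - I*sqrt(2))*7*2 = 150 - 132*(125 - I*sqrt(2))*14 = 150 - 132*(1750 - 14*I*sqrt(2)) = 150 + (-231000 + 1848*I*sqrt(2)) = -230850 + 1848*I*sqrt(2)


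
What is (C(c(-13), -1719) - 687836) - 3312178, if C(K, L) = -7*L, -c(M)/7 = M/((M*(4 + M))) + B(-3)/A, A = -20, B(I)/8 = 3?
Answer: -3987981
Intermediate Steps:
B(I) = 24 (B(I) = 8*3 = 24)
c(M) = 42/5 - 7/(4 + M) (c(M) = -7*(M/((M*(4 + M))) + 24/(-20)) = -7*(M*(1/(M*(4 + M))) + 24*(-1/20)) = -7*(1/(4 + M) - 6/5) = -7*(-6/5 + 1/(4 + M)) = 42/5 - 7/(4 + M))
(C(c(-13), -1719) - 687836) - 3312178 = (-7*(-1719) - 687836) - 3312178 = (12033 - 687836) - 3312178 = -675803 - 3312178 = -3987981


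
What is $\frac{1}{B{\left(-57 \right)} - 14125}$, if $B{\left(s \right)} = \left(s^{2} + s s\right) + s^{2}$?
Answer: $- \frac{1}{4378} \approx -0.00022841$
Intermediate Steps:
$B{\left(s \right)} = 3 s^{2}$ ($B{\left(s \right)} = \left(s^{2} + s^{2}\right) + s^{2} = 2 s^{2} + s^{2} = 3 s^{2}$)
$\frac{1}{B{\left(-57 \right)} - 14125} = \frac{1}{3 \left(-57\right)^{2} - 14125} = \frac{1}{3 \cdot 3249 - 14125} = \frac{1}{9747 - 14125} = \frac{1}{-4378} = - \frac{1}{4378}$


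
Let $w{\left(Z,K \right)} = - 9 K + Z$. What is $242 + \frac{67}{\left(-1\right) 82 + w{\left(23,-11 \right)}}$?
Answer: $\frac{9747}{40} \approx 243.68$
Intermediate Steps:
$w{\left(Z,K \right)} = Z - 9 K$
$242 + \frac{67}{\left(-1\right) 82 + w{\left(23,-11 \right)}} = 242 + \frac{67}{\left(-1\right) 82 + \left(23 - -99\right)} = 242 + \frac{67}{-82 + \left(23 + 99\right)} = 242 + \frac{67}{-82 + 122} = 242 + \frac{67}{40} = \frac{9747}{40}$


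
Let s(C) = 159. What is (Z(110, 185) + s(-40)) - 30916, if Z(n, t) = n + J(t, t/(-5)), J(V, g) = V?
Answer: -30462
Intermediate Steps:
Z(n, t) = n + t
(Z(110, 185) + s(-40)) - 30916 = ((110 + 185) + 159) - 30916 = (295 + 159) - 30916 = 454 - 30916 = -30462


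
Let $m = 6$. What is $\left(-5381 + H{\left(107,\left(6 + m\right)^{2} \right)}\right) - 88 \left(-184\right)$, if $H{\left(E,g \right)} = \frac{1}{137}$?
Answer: $\frac{1481108}{137} \approx 10811.0$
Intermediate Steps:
$H{\left(E,g \right)} = \frac{1}{137}$
$\left(-5381 + H{\left(107,\left(6 + m\right)^{2} \right)}\right) - 88 \left(-184\right) = \left(-5381 + \frac{1}{137}\right) - 88 \left(-184\right) = - \frac{737196}{137} - -16192 = - \frac{737196}{137} + 16192 = \frac{1481108}{137}$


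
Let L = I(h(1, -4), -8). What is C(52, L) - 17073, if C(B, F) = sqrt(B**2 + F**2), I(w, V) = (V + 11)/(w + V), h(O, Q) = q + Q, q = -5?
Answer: -17073 + sqrt(781465)/17 ≈ -17021.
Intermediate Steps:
h(O, Q) = -5 + Q
I(w, V) = (11 + V)/(V + w)
L = -3/17 (L = (11 - 8)/(-8 + (-5 - 4)) = 3/(-8 - 9) = 3/(-17) = -1/17*3 = -3/17 ≈ -0.17647)
C(52, L) - 17073 = sqrt(52**2 + (-3/17)**2) - 17073 = sqrt(2704 + 9/289) - 17073 = sqrt(781465/289) - 17073 = sqrt(781465)/17 - 17073 = -17073 + sqrt(781465)/17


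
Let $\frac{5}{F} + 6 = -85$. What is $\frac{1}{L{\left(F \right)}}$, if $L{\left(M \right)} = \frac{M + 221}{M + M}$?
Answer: $- \frac{5}{10053} \approx -0.00049736$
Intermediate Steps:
$F = - \frac{5}{91}$ ($F = \frac{5}{-6 - 85} = \frac{5}{-91} = 5 \left(- \frac{1}{91}\right) = - \frac{5}{91} \approx -0.054945$)
$L{\left(M \right)} = \frac{221 + M}{2 M}$
$\frac{1}{L{\left(F \right)}} = \frac{1}{\frac{1}{2} \frac{1}{- \frac{5}{91}} \left(221 - \frac{5}{91}\right)} = \frac{1}{\frac{1}{2} \left(- \frac{91}{5}\right) \frac{20106}{91}} = \frac{1}{- \frac{10053}{5}} = - \frac{5}{10053}$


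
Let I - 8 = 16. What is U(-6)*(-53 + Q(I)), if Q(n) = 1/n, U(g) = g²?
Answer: -3813/2 ≈ -1906.5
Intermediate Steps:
I = 24 (I = 8 + 16 = 24)
U(-6)*(-53 + Q(I)) = (-6)²*(-53 + 1/24) = 36*(-53 + 1/24) = 36*(-1271/24) = -3813/2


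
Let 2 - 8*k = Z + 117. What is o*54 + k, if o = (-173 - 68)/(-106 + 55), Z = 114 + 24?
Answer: 30403/136 ≈ 223.55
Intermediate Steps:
Z = 138
o = 241/51 (o = -241/(-51) = -241*(-1/51) = 241/51 ≈ 4.7255)
k = -253/8 (k = 1/4 - (138 + 117)/8 = 1/4 - 1/8*255 = 1/4 - 255/8 = -253/8 ≈ -31.625)
o*54 + k = (241/51)*54 - 253/8 = 4338/17 - 253/8 = 30403/136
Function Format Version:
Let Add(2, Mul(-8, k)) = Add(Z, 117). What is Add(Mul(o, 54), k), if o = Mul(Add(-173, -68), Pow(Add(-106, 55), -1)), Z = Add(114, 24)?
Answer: Rational(30403, 136) ≈ 223.55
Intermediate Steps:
Z = 138
o = Rational(241, 51) (o = Mul(-241, Pow(-51, -1)) = Mul(-241, Rational(-1, 51)) = Rational(241, 51) ≈ 4.7255)
k = Rational(-253, 8) (k = Add(Rational(1, 4), Mul(Rational(-1, 8), Add(138, 117))) = Add(Rational(1, 4), Mul(Rational(-1, 8), 255)) = Add(Rational(1, 4), Rational(-255, 8)) = Rational(-253, 8) ≈ -31.625)
Add(Mul(o, 54), k) = Add(Mul(Rational(241, 51), 54), Rational(-253, 8)) = Add(Rational(4338, 17), Rational(-253, 8)) = Rational(30403, 136)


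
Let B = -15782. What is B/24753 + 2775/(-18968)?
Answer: -368042551/469514904 ≈ -0.78388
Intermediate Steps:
B/24753 + 2775/(-18968) = -15782/24753 + 2775/(-18968) = -15782*1/24753 + 2775*(-1/18968) = -15782/24753 - 2775/18968 = -368042551/469514904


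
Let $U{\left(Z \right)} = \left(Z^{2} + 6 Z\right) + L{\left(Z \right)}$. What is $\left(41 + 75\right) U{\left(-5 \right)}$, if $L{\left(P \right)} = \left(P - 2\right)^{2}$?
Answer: $5104$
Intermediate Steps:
$L{\left(P \right)} = \left(-2 + P\right)^{2}$
$U{\left(Z \right)} = Z^{2} + \left(-2 + Z\right)^{2} + 6 Z$ ($U{\left(Z \right)} = \left(Z^{2} + 6 Z\right) + \left(-2 + Z\right)^{2} = Z^{2} + \left(-2 + Z\right)^{2} + 6 Z$)
$\left(41 + 75\right) U{\left(-5 \right)} = \left(41 + 75\right) \left(4 + 2 \left(-5\right) + 2 \left(-5\right)^{2}\right) = 116 \left(4 - 10 + 2 \cdot 25\right) = 116 \left(4 - 10 + 50\right) = 116 \cdot 44 = 5104$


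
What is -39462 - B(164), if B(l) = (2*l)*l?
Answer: -93254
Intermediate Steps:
B(l) = 2*l²
-39462 - B(164) = -39462 - 2*164² = -39462 - 2*26896 = -39462 - 1*53792 = -39462 - 53792 = -93254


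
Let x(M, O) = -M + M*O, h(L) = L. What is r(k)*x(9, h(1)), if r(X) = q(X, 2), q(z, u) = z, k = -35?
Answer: 0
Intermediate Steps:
r(X) = X
r(k)*x(9, h(1)) = -315*(-1 + 1) = -315*0 = -35*0 = 0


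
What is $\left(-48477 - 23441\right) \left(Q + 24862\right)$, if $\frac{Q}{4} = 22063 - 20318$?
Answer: $-2290012956$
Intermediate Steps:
$Q = 6980$ ($Q = 4 \left(22063 - 20318\right) = 4 \cdot 1745 = 6980$)
$\left(-48477 - 23441\right) \left(Q + 24862\right) = \left(-48477 - 23441\right) \left(6980 + 24862\right) = \left(-71918\right) 31842 = -2290012956$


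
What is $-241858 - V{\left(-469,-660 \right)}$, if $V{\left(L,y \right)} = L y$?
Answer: $-551398$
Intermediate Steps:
$-241858 - V{\left(-469,-660 \right)} = -241858 - \left(-469\right) \left(-660\right) = -241858 - 309540 = -551398$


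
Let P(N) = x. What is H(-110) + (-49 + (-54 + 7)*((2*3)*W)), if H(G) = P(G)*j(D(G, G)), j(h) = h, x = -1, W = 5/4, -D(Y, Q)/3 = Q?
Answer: -1463/2 ≈ -731.50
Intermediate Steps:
D(Y, Q) = -3*Q
W = 5/4 (W = 5*(¼) = 5/4 ≈ 1.2500)
P(N) = -1
H(G) = 3*G (H(G) = -(-3)*G = 3*G)
H(-110) + (-49 + (-54 + 7)*((2*3)*W)) = 3*(-110) + (-49 + (-54 + 7)*((2*3)*(5/4))) = -330 + (-49 - 282*5/4) = -330 + (-49 - 47*15/2) = -330 + (-49 - 705/2) = -330 - 803/2 = -1463/2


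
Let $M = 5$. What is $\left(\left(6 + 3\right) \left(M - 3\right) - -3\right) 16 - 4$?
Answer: $332$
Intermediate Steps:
$\left(\left(6 + 3\right) \left(M - 3\right) - -3\right) 16 - 4 = \left(\left(6 + 3\right) \left(5 - 3\right) - -3\right) 16 - 4 = \left(9 \cdot 2 + 3\right) 16 - 4 = \left(18 + 3\right) 16 - 4 = 21 \cdot 16 - 4 = 336 - 4 = 332$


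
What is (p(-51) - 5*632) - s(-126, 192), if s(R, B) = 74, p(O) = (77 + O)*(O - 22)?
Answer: -5132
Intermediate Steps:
p(O) = (-22 + O)*(77 + O) (p(O) = (77 + O)*(-22 + O) = (-22 + O)*(77 + O))
(p(-51) - 5*632) - s(-126, 192) = ((-1694 + (-51)**2 + 55*(-51)) - 5*632) - 1*74 = ((-1694 + 2601 - 2805) - 1*3160) - 74 = (-1898 - 3160) - 74 = -5058 - 74 = -5132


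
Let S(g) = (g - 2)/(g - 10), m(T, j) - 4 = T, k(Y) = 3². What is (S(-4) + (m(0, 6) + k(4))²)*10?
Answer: 11860/7 ≈ 1694.3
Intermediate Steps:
k(Y) = 9
m(T, j) = 4 + T
S(g) = (-2 + g)/(-10 + g)
(S(-4) + (m(0, 6) + k(4))²)*10 = ((-2 - 4)/(-10 - 4) + ((4 + 0) + 9)²)*10 = (-6/(-14) + (4 + 9)²)*10 = (-1/14*(-6) + 13²)*10 = (3/7 + 169)*10 = (1186/7)*10 = 11860/7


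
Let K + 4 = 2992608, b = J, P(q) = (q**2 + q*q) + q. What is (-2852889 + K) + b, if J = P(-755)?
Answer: 1279010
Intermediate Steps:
P(q) = q + 2*q**2 (P(q) = (q**2 + q**2) + q = 2*q**2 + q = q + 2*q**2)
J = 1139295 (J = -755*(1 + 2*(-755)) = -755*(1 - 1510) = -755*(-1509) = 1139295)
b = 1139295
K = 2992604 (K = -4 + 2992608 = 2992604)
(-2852889 + K) + b = (-2852889 + 2992604) + 1139295 = 139715 + 1139295 = 1279010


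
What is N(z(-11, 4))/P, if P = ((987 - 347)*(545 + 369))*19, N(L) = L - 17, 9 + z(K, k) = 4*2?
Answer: -9/5557120 ≈ -1.6195e-6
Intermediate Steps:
z(K, k) = -1 (z(K, k) = -9 + 4*2 = -9 + 8 = -1)
N(L) = -17 + L
P = 11114240 (P = (640*914)*19 = 584960*19 = 11114240)
N(z(-11, 4))/P = (-17 - 1)/11114240 = -18*1/11114240 = -9/5557120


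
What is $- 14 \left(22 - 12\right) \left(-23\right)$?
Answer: $3220$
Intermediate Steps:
$- 14 \left(22 - 12\right) \left(-23\right) = \left(-14\right) 10 \left(-23\right) = \left(-140\right) \left(-23\right) = 3220$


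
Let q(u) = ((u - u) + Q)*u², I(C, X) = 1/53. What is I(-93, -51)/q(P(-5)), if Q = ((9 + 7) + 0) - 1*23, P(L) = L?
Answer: -1/9275 ≈ -0.00010782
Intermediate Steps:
I(C, X) = 1/53
Q = -7 (Q = (16 + 0) - 23 = 16 - 23 = -7)
q(u) = -7*u² (q(u) = ((u - u) - 7)*u² = (0 - 7)*u² = -7*u²)
I(-93, -51)/q(P(-5)) = 1/(53*((-7*(-5)²))) = 1/(53*((-7*25))) = (1/53)/(-175) = (1/53)*(-1/175) = -1/9275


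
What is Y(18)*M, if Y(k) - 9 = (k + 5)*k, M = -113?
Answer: -47799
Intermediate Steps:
Y(k) = 9 + k*(5 + k) (Y(k) = 9 + (k + 5)*k = 9 + (5 + k)*k = 9 + k*(5 + k))
Y(18)*M = (9 + 18² + 5*18)*(-113) = (9 + 324 + 90)*(-113) = 423*(-113) = -47799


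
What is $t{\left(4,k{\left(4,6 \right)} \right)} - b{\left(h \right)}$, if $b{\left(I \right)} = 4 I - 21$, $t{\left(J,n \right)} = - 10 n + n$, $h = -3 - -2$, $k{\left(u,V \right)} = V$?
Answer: $-29$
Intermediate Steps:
$h = -1$ ($h = -3 + 2 = -1$)
$t{\left(J,n \right)} = - 9 n$
$b{\left(I \right)} = -21 + 4 I$
$t{\left(4,k{\left(4,6 \right)} \right)} - b{\left(h \right)} = \left(-9\right) 6 - \left(-21 + 4 \left(-1\right)\right) = -54 - \left(-21 - 4\right) = -54 - -25 = -54 + 25 = -29$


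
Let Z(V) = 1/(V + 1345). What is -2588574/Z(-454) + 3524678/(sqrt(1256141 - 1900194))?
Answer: -2306419434 - 3524678*I*sqrt(644053)/644053 ≈ -2.3064e+9 - 4392.0*I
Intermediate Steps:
Z(V) = 1/(1345 + V)
-2588574/Z(-454) + 3524678/(sqrt(1256141 - 1900194)) = -2588574/(1/(1345 - 454)) + 3524678/(sqrt(1256141 - 1900194)) = -2588574/(1/891) + 3524678/(sqrt(-644053)) = -2588574/1/891 + 3524678/((I*sqrt(644053))) = -2588574*891 + 3524678*(-I*sqrt(644053)/644053) = -2306419434 - 3524678*I*sqrt(644053)/644053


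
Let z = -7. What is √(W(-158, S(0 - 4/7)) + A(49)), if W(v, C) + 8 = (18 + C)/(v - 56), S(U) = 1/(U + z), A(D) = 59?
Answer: √6549948290/11342 ≈ 7.1356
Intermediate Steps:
S(U) = 1/(-7 + U) (S(U) = 1/(U - 7) = 1/(-7 + U))
W(v, C) = -8 + (18 + C)/(-56 + v) (W(v, C) = -8 + (18 + C)/(v - 56) = -8 + (18 + C)/(-56 + v))
√(W(-158, S(0 - 4/7)) + A(49)) = √((466 + 1/(-7 + (0 - 4/7)) - 8*(-158))/(-56 - 158) + 59) = √((466 + 1/(-7 + (0 - 4/7)) + 1264)/(-214) + 59) = √(-(466 + 1/(-7 + (0 - 1*4/7)) + 1264)/214 + 59) = √(-(466 + 1/(-7 + (0 - 4/7)) + 1264)/214 + 59) = √(-(466 + 1/(-7 - 4/7) + 1264)/214 + 59) = √(-(466 + 1/(-53/7) + 1264)/214 + 59) = √(-(466 - 7/53 + 1264)/214 + 59) = √(-1/214*91683/53 + 59) = √(-91683/11342 + 59) = √(577495/11342) = √6549948290/11342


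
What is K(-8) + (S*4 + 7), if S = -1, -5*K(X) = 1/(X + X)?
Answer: 241/80 ≈ 3.0125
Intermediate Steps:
K(X) = -1/(10*X) (K(X) = -1/(5*(X + X)) = -1/(2*X)/5 = -1/(10*X))
K(-8) + (S*4 + 7) = -⅒/(-8) + (-1*4 + 7) = -⅒*(-⅛) + (-4 + 7) = 1/80 + 3 = 241/80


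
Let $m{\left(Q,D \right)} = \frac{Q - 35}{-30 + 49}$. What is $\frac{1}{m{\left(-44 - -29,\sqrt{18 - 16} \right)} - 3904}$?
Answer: $- \frac{19}{74226} \approx -0.00025597$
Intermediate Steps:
$m{\left(Q,D \right)} = - \frac{35}{19} + \frac{Q}{19}$ ($m{\left(Q,D \right)} = \frac{-35 + Q}{19} = \left(-35 + Q\right) \frac{1}{19} = - \frac{35}{19} + \frac{Q}{19}$)
$\frac{1}{m{\left(-44 - -29,\sqrt{18 - 16} \right)} - 3904} = \frac{1}{\left(- \frac{35}{19} + \frac{-44 - -29}{19}\right) - 3904} = \frac{1}{\left(- \frac{35}{19} + \frac{-44 + 29}{19}\right) - 3904} = \frac{1}{\left(- \frac{35}{19} + \frac{1}{19} \left(-15\right)\right) - 3904} = \frac{1}{\left(- \frac{35}{19} - \frac{15}{19}\right) - 3904} = \frac{1}{- \frac{50}{19} - 3904} = \frac{1}{- \frac{74226}{19}} = - \frac{19}{74226}$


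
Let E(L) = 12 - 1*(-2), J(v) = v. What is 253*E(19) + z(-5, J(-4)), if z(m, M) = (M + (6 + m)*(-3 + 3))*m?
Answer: 3562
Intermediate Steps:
z(m, M) = M*m (z(m, M) = (M + (6 + m)*0)*m = (M + 0)*m = M*m)
E(L) = 14 (E(L) = 12 + 2 = 14)
253*E(19) + z(-5, J(-4)) = 253*14 - 4*(-5) = 3542 + 20 = 3562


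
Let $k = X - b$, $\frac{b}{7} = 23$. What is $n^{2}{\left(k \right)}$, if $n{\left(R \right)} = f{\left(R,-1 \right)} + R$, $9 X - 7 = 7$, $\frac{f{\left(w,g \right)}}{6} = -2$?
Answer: $\frac{2380849}{81} \approx 29393.0$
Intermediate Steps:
$b = 161$ ($b = 7 \cdot 23 = 161$)
$f{\left(w,g \right)} = -12$ ($f{\left(w,g \right)} = 6 \left(-2\right) = -12$)
$X = \frac{14}{9}$ ($X = \frac{7}{9} + \frac{1}{9} \cdot 7 = \frac{7}{9} + \frac{7}{9} = \frac{14}{9} \approx 1.5556$)
$k = - \frac{1435}{9}$ ($k = \frac{14}{9} - 161 = - \frac{1435}{9} \approx -159.44$)
$n{\left(R \right)} = -12 + R$
$n^{2}{\left(k \right)} = \left(-12 - \frac{1435}{9}\right)^{2} = \left(- \frac{1543}{9}\right)^{2} = \frac{2380849}{81}$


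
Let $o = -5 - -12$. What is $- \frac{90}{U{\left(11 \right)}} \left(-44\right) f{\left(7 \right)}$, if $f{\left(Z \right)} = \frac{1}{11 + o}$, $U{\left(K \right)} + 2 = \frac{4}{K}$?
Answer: $- \frac{1210}{9} \approx -134.44$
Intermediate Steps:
$o = 7$ ($o = -5 + 12 = 7$)
$U{\left(K \right)} = -2 + \frac{4}{K}$
$f{\left(Z \right)} = \frac{1}{18}$ ($f{\left(Z \right)} = \frac{1}{11 + 7} = \frac{1}{18}$)
$- \frac{90}{U{\left(11 \right)}} \left(-44\right) f{\left(7 \right)} = - \frac{90}{-2 + \frac{4}{11}} \left(-44\right) \frac{1}{18} = - \frac{90}{- \frac{18}{11}} \left(-44\right) \frac{1}{18} = \left(-90\right) \left(- \frac{11}{18}\right) \left(-44\right) \frac{1}{18} = 55 \left(-44\right) \frac{1}{18} = \left(-2420\right) \frac{1}{18} = - \frac{1210}{9}$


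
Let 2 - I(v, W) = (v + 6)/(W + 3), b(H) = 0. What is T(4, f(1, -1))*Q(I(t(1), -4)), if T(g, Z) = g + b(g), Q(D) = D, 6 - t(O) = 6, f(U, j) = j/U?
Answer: 32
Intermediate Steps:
t(O) = 0 (t(O) = 6 - 1*6 = 6 - 6 = 0)
I(v, W) = 2 - (6 + v)/(3 + W) (I(v, W) = 2 - (v + 6)/(W + 3) = 2 - (6 + v)/(3 + W))
T(g, Z) = g (T(g, Z) = g + 0 = g)
T(4, f(1, -1))*Q(I(t(1), -4)) = 4*((-1*0 + 2*(-4))/(3 - 4)) = 4*((0 - 8)/(-1)) = 4*(-1*(-8)) = 4*8 = 32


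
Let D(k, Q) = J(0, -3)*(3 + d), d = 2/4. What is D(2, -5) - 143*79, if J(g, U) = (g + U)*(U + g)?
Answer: -22531/2 ≈ -11266.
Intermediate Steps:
d = ½ (d = 2*(¼) = ½ ≈ 0.50000)
J(g, U) = (U + g)² (J(g, U) = (U + g)*(U + g) = (U + g)²)
D(k, Q) = 63/2 (D(k, Q) = (-3 + 0)²*(3 + ½) = (-3)²*(7/2) = 9*(7/2) = 63/2)
D(2, -5) - 143*79 = 63/2 - 143*79 = 63/2 - 11297 = -22531/2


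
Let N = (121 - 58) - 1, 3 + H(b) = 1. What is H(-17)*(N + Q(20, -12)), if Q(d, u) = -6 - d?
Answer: -72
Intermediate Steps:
H(b) = -2 (H(b) = -3 + 1 = -2)
N = 62 (N = 63 - 1 = 62)
H(-17)*(N + Q(20, -12)) = -2*(62 + (-6 - 1*20)) = -2*(62 + (-6 - 20)) = -2*(62 - 26) = -2*36 = -72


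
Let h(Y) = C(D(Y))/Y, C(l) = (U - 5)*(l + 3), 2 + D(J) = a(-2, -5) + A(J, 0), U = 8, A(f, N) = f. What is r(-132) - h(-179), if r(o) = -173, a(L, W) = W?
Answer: -31516/179 ≈ -176.07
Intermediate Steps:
D(J) = -7 + J (D(J) = -2 + (-5 + J) = -7 + J)
C(l) = 9 + 3*l (C(l) = (8 - 5)*(l + 3) = 3*(3 + l) = 9 + 3*l)
h(Y) = (-12 + 3*Y)/Y (h(Y) = (9 + 3*(-7 + Y))/Y = (9 + (-21 + 3*Y))/Y = (-12 + 3*Y)/Y)
r(-132) - h(-179) = -173 - (3 - 12/(-179)) = -173 - (3 - 12*(-1/179)) = -173 - (3 + 12/179) = -173 - 1*549/179 = -173 - 549/179 = -31516/179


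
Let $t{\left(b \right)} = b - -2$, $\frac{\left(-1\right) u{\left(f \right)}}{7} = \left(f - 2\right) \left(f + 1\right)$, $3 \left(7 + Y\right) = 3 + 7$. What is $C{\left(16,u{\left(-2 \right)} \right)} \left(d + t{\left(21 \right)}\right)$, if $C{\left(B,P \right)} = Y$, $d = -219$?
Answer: $\frac{2156}{3} \approx 718.67$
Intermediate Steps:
$Y = - \frac{11}{3}$ ($Y = -7 + \frac{3 + 7}{3} = -7 + \frac{1}{3} \cdot 10 = -7 + \frac{10}{3} = - \frac{11}{3} \approx -3.6667$)
$u{\left(f \right)} = - 7 \left(1 + f\right) \left(-2 + f\right)$ ($u{\left(f \right)} = - 7 \left(f - 2\right) \left(f + 1\right) = - 7 \left(-2 + f\right) \left(1 + f\right) = - 7 \left(1 + f\right) \left(-2 + f\right)$)
$t{\left(b \right)} = 2 + b$ ($t{\left(b \right)} = b + 2 = 2 + b$)
$C{\left(B,P \right)} = - \frac{11}{3}$
$C{\left(16,u{\left(-2 \right)} \right)} \left(d + t{\left(21 \right)}\right) = - \frac{11 \left(-219 + \left(2 + 21\right)\right)}{3} = - \frac{11 \left(-219 + 23\right)}{3} = \left(- \frac{11}{3}\right) \left(-196\right) = \frac{2156}{3}$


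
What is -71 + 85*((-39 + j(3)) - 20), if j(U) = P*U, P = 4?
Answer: -4066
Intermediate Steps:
j(U) = 4*U
-71 + 85*((-39 + j(3)) - 20) = -71 + 85*((-39 + 4*3) - 20) = -71 + 85*((-39 + 12) - 20) = -71 + 85*(-27 - 20) = -71 + 85*(-47) = -71 - 3995 = -4066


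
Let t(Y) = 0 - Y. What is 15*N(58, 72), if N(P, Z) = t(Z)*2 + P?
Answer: -1290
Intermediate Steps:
t(Y) = -Y
N(P, Z) = P - 2*Z (N(P, Z) = -Z*2 + P = -2*Z + P = P - 2*Z)
15*N(58, 72) = 15*(58 - 2*72) = 15*(58 - 144) = 15*(-86) = -1290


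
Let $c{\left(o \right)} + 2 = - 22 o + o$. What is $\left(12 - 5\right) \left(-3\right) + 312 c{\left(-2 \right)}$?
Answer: $12459$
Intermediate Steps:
$c{\left(o \right)} = -2 - 21 o$ ($c{\left(o \right)} = -2 + \left(- 22 o + o\right) = -2 - 21 o$)
$\left(12 - 5\right) \left(-3\right) + 312 c{\left(-2 \right)} = \left(12 - 5\right) \left(-3\right) + 312 \left(-2 - -42\right) = 7 \left(-3\right) + 312 \left(-2 + 42\right) = -21 + 312 \cdot 40 = -21 + 12480 = 12459$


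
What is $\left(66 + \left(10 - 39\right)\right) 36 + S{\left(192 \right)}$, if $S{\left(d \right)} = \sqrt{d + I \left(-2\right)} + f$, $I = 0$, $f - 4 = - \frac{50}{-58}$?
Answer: $\frac{38769}{29} + 8 \sqrt{3} \approx 1350.7$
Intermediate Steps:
$f = \frac{141}{29}$ ($f = 4 - \frac{50}{-58} = 4 - - \frac{25}{29} = 4 + \frac{25}{29} = \frac{141}{29} \approx 4.8621$)
$S{\left(d \right)} = \frac{141}{29} + \sqrt{d}$ ($S{\left(d \right)} = \sqrt{d + 0 \left(-2\right)} + \frac{141}{29} = \sqrt{d + 0} + \frac{141}{29} = \sqrt{d} + \frac{141}{29} = \frac{141}{29} + \sqrt{d}$)
$\left(66 + \left(10 - 39\right)\right) 36 + S{\left(192 \right)} = \left(66 + \left(10 - 39\right)\right) 36 + \left(\frac{141}{29} + \sqrt{192}\right) = \left(66 + \left(10 - 39\right)\right) 36 + \left(\frac{141}{29} + 8 \sqrt{3}\right) = \left(66 - 29\right) 36 + \left(\frac{141}{29} + 8 \sqrt{3}\right) = 37 \cdot 36 + \left(\frac{141}{29} + 8 \sqrt{3}\right) = 1332 + \left(\frac{141}{29} + 8 \sqrt{3}\right) = \frac{38769}{29} + 8 \sqrt{3}$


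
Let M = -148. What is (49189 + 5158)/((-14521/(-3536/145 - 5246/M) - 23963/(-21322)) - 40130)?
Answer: -19644911501502/14980058003021 ≈ -1.3114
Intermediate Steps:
(49189 + 5158)/((-14521/(-3536/145 - 5246/M) - 23963/(-21322)) - 40130) = (49189 + 5158)/((-14521/(-3536/145 - 5246/(-148)) - 23963/(-21322)) - 40130) = 54347/((-14521/(-3536*1/145 - 5246*(-1/148)) - 23963*(-1/21322)) - 40130) = 54347/((-14521/(-3536/145 + 2623/74) + 23963/21322) - 40130) = 54347/((-14521/118671/10730 + 23963/21322) - 40130) = 54347/((-14521*10730/118671 + 23963/21322) - 40130) = 54347/((-155810330/118671 + 23963/21322) - 40130) = 54347/(-474192020441/361471866 - 40130) = 54347/(-14980058003021/361471866) = 54347*(-361471866/14980058003021) = -19644911501502/14980058003021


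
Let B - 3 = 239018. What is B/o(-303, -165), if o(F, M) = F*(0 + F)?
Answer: 239021/91809 ≈ 2.6035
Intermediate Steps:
B = 239021 (B = 3 + 239018 = 239021)
o(F, M) = F**2 (o(F, M) = F*F = F**2)
B/o(-303, -165) = 239021/((-303)**2) = 239021/91809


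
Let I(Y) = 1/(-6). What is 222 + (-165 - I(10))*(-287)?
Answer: 285175/6 ≈ 47529.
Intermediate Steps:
I(Y) = -1/6
222 + (-165 - I(10))*(-287) = 222 + (-165 - 1*(-1/6))*(-287) = 222 + (-165 + 1/6)*(-287) = 222 - 989/6*(-287) = 222 + 283843/6 = 285175/6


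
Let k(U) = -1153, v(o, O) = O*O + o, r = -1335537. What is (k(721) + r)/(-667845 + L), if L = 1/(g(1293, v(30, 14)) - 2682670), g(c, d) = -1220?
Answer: 3587528924100/1792422517051 ≈ 2.0015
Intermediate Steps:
v(o, O) = o + O² (v(o, O) = O² + o = o + O²)
L = -1/2683890 (L = 1/(-1220 - 2682670) = 1/(-2683890) = -1/2683890 ≈ -3.7259e-7)
(k(721) + r)/(-667845 + L) = (-1153 - 1335537)/(-667845 - 1/2683890) = -1336690/(-1792422517051/2683890) = -1336690*(-2683890/1792422517051) = 3587528924100/1792422517051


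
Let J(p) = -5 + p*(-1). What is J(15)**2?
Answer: 400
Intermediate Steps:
J(p) = -5 - p
J(15)**2 = (-5 - 1*15)**2 = (-5 - 15)**2 = (-20)**2 = 400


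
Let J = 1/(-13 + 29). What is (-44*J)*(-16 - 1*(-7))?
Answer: 99/4 ≈ 24.750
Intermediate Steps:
J = 1/16 ≈ 0.062500
(-44*J)*(-16 - 1*(-7)) = (-44*1/16)*(-16 - 1*(-7)) = -11*(-16 + 7)/4 = -11/4*(-9) = 99/4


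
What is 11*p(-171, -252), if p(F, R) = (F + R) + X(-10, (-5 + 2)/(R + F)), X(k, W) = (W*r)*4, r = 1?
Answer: -656029/141 ≈ -4652.7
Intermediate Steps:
X(k, W) = 4*W (X(k, W) = (W*1)*4 = W*4 = 4*W)
p(F, R) = F + R - 12/(F + R) (p(F, R) = (F + R) + 4*((-5 + 2)/(R + F)) = (F + R) + 4*(-3/(F + R)) = (F + R) - 12/(F + R) = F + R - 12/(F + R))
11*p(-171, -252) = 11*(-171 - 252 - 12/(-171 - 252)) = 11*(-171 - 252 - 12/(-423)) = 11*(-171 - 252 - 12*(-1/423)) = 11*(-171 - 252 + 4/141) = 11*(-59639/141) = -656029/141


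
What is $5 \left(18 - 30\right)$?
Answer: $-60$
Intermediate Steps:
$5 \left(18 - 30\right) = 5 \left(-12\right) = -60$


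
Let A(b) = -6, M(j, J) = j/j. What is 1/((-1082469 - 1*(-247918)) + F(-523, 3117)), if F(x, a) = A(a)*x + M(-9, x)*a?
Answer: -1/828296 ≈ -1.2073e-6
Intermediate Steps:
M(j, J) = 1
F(x, a) = a - 6*x (F(x, a) = -6*x + 1*a = -6*x + a = a - 6*x)
1/((-1082469 - 1*(-247918)) + F(-523, 3117)) = 1/((-1082469 - 1*(-247918)) + (3117 - 6*(-523))) = 1/((-1082469 + 247918) + (3117 + 3138)) = 1/(-834551 + 6255) = 1/(-828296) = -1/828296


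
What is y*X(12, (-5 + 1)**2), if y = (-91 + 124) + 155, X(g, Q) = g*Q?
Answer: 36096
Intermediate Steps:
X(g, Q) = Q*g
y = 188 (y = 33 + 155 = 188)
y*X(12, (-5 + 1)**2) = 188*((-5 + 1)**2*12) = 188*((-4)**2*12) = 188*(16*12) = 188*192 = 36096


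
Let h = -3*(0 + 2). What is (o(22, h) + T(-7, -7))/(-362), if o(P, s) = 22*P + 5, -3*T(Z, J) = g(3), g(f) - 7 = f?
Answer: -1457/1086 ≈ -1.3416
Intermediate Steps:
g(f) = 7 + f
T(Z, J) = -10/3 (T(Z, J) = -(7 + 3)/3 = -⅓*10 = -10/3)
h = -6 (h = -3*2 = -6)
o(P, s) = 5 + 22*P
(o(22, h) + T(-7, -7))/(-362) = ((5 + 22*22) - 10/3)/(-362) = -((5 + 484) - 10/3)/362 = -(489 - 10/3)/362 = -1/362*1457/3 = -1457/1086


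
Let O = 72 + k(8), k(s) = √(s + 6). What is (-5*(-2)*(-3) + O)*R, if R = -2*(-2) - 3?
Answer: 42 + √14 ≈ 45.742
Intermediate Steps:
k(s) = √(6 + s)
O = 72 + √14 (O = 72 + √(6 + 8) = 72 + √14 ≈ 75.742)
R = 1 (R = 4 - 3 = 1)
(-5*(-2)*(-3) + O)*R = (-5*(-2)*(-3) + (72 + √14))*1 = (10*(-3) + (72 + √14))*1 = (-30 + (72 + √14))*1 = (42 + √14)*1 = 42 + √14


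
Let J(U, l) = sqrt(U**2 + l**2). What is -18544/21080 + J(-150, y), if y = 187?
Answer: -2318/2635 + sqrt(57469) ≈ 238.85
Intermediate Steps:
-18544/21080 + J(-150, y) = -18544/21080 + sqrt((-150)**2 + 187**2) = -18544*1/21080 + sqrt(22500 + 34969) = -2318/2635 + sqrt(57469)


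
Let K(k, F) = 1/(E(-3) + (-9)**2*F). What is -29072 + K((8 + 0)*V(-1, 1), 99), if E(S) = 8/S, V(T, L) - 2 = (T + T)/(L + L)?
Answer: -699152525/24049 ≈ -29072.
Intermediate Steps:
V(T, L) = 2 + T/L (V(T, L) = 2 + (T + T)/(L + L) = 2 + (2*T)/((2*L)) = 2 + (2*T)*(1/(2*L)) = 2 + T/L)
K(k, F) = 1/(-8/3 + 81*F) (K(k, F) = 1/(8/(-3) + (-9)**2*F) = 1/(8*(-1/3) + 81*F) = 1/(-8/3 + 81*F))
-29072 + K((8 + 0)*V(-1, 1), 99) = -29072 + 3/(-8 + 243*99) = -29072 + 3/(-8 + 24057) = -29072 + 3/24049 = -699152525/24049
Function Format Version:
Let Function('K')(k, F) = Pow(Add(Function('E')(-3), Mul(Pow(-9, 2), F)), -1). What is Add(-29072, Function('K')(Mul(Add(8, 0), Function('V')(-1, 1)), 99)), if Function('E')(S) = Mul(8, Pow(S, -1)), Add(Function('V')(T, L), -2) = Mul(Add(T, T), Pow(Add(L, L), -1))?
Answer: Rational(-699152525, 24049) ≈ -29072.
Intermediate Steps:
Function('V')(T, L) = Add(2, Mul(T, Pow(L, -1))) (Function('V')(T, L) = Add(2, Mul(Add(T, T), Pow(Add(L, L), -1))) = Add(2, Mul(Mul(2, T), Pow(Mul(2, L), -1))) = Add(2, Mul(Mul(2, T), Mul(Rational(1, 2), Pow(L, -1)))) = Add(2, Mul(T, Pow(L, -1))))
Function('K')(k, F) = Pow(Add(Rational(-8, 3), Mul(81, F)), -1) (Function('K')(k, F) = Pow(Add(Mul(8, Pow(-3, -1)), Mul(Pow(-9, 2), F)), -1) = Pow(Add(Mul(8, Rational(-1, 3)), Mul(81, F)), -1) = Pow(Add(Rational(-8, 3), Mul(81, F)), -1))
Add(-29072, Function('K')(Mul(Add(8, 0), Function('V')(-1, 1)), 99)) = Add(-29072, Mul(3, Pow(Add(-8, Mul(243, 99)), -1))) = Add(-29072, Mul(3, Pow(Add(-8, 24057), -1))) = Add(-29072, Mul(3, Pow(24049, -1))) = Add(-29072, Mul(3, Rational(1, 24049))) = Add(-29072, Rational(3, 24049)) = Rational(-699152525, 24049)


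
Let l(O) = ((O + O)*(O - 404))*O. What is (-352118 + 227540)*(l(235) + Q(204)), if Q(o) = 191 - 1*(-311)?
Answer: 2325316638744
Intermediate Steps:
Q(o) = 502 (Q(o) = 191 + 311 = 502)
l(O) = 2*O**2*(-404 + O) (l(O) = ((2*O)*(-404 + O))*O = (2*O*(-404 + O))*O = 2*O**2*(-404 + O))
(-352118 + 227540)*(l(235) + Q(204)) = (-352118 + 227540)*(2*235**2*(-404 + 235) + 502) = -124578*(2*55225*(-169) + 502) = -124578*(-18666050 + 502) = -124578*(-18665548) = 2325316638744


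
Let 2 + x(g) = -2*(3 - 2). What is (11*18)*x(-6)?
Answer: -792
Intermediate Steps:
x(g) = -4 (x(g) = -2 - 2*(3 - 2) = -2 - 2*1 = -2 - 2 = -4)
(11*18)*x(-6) = (11*18)*(-4) = 198*(-4) = -792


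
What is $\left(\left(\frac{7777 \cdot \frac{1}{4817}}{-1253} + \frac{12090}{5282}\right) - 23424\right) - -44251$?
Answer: $\frac{47432115556785}{2277183763} \approx 20829.0$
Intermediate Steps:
$\left(\left(\frac{7777 \cdot \frac{1}{4817}}{-1253} + \frac{12090}{5282}\right) - 23424\right) - -44251 = \left(\left(7777 \cdot \frac{1}{4817} \left(- \frac{1}{1253}\right) + 12090 \cdot \frac{1}{5282}\right) - 23424\right) + 44251 = \left(\left(\frac{7777}{4817} \left(- \frac{1}{1253}\right) + \frac{6045}{2641}\right) - 23424\right) + 44251 = \left(\left(- \frac{1111}{862243} + \frac{6045}{2641}\right) - 23424\right) + 44251 = \left(\frac{5209324784}{2277183763} - 23424\right) + 44251 = - \frac{53335543139728}{2277183763} + 44251 = \frac{47432115556785}{2277183763}$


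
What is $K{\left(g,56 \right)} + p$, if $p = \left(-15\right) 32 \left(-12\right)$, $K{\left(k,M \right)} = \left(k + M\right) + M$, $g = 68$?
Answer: $5940$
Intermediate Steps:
$K{\left(k,M \right)} = k + 2 M$ ($K{\left(k,M \right)} = \left(M + k\right) + M = k + 2 M$)
$p = 5760$ ($p = \left(-480\right) \left(-12\right) = 5760$)
$K{\left(g,56 \right)} + p = \left(68 + 2 \cdot 56\right) + 5760 = \left(68 + 112\right) + 5760 = 180 + 5760 = 5940$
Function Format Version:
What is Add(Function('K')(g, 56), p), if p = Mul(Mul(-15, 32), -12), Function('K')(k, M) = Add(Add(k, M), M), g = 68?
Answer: 5940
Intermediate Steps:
Function('K')(k, M) = Add(k, Mul(2, M)) (Function('K')(k, M) = Add(Add(M, k), M) = Add(k, Mul(2, M)))
p = 5760 (p = Mul(-480, -12) = 5760)
Add(Function('K')(g, 56), p) = Add(Add(68, Mul(2, 56)), 5760) = Add(Add(68, 112), 5760) = Add(180, 5760) = 5940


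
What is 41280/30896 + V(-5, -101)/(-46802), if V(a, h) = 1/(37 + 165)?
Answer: 24391328389/18255681724 ≈ 1.3361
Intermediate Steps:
V(a, h) = 1/202
41280/30896 + V(-5, -101)/(-46802) = 41280/30896 + (1/202)/(-46802) = 41280*(1/30896) + (1/202)*(-1/46802) = 2580/1931 - 1/9454004 = 24391328389/18255681724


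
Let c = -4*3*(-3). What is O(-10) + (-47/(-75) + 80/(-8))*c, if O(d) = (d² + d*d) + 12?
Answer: -3136/25 ≈ -125.44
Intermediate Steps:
O(d) = 12 + 2*d² (O(d) = (d² + d²) + 12 = 2*d² + 12 = 12 + 2*d²)
c = 36 (c = -12*(-3) = 36)
O(-10) + (-47/(-75) + 80/(-8))*c = (12 + 2*(-10)²) + (-47/(-75) + 80/(-8))*36 = (12 + 2*100) + (-47*(-1/75) + 80*(-⅛))*36 = (12 + 200) + (47/75 - 10)*36 = 212 - 703/75*36 = 212 - 8436/25 = -3136/25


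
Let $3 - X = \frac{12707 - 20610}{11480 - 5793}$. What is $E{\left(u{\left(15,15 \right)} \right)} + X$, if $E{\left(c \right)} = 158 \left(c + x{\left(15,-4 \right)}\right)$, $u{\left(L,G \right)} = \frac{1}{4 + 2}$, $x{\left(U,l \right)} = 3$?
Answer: $\frac{8611079}{17061} \approx 504.72$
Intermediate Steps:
$u{\left(L,G \right)} = \frac{1}{6}$
$E{\left(c \right)} = 474 + 158 c$ ($E{\left(c \right)} = 158 \left(c + 3\right) = 158 \left(3 + c\right) = 474 + 158 c$)
$X = \frac{24964}{5687}$ ($X = 3 - \frac{12707 - 20610}{11480 - 5793} = 3 - \frac{12707 - 20610}{5687} = 3 - \left(-7903\right) \frac{1}{5687} = 3 - - \frac{7903}{5687} = 3 + \frac{7903}{5687} = \frac{24964}{5687} \approx 4.3897$)
$E{\left(u{\left(15,15 \right)} \right)} + X = \left(474 + 158 \cdot \frac{1}{6}\right) + \frac{24964}{5687} = \left(474 + \frac{79}{3}\right) + \frac{24964}{5687} = \frac{1501}{3} + \frac{24964}{5687} = \frac{8611079}{17061}$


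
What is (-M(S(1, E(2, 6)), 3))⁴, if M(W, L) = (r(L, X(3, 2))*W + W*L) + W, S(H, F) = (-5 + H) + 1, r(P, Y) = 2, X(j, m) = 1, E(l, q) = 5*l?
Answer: 104976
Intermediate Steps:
S(H, F) = -4 + H
M(W, L) = 3*W + L*W (M(W, L) = (2*W + W*L) + W = (2*W + L*W) + W = 3*W + L*W)
(-M(S(1, E(2, 6)), 3))⁴ = (-(-4 + 1)*(3 + 3))⁴ = (-(-3)*6)⁴ = (-1*(-18))⁴ = 18⁴ = 104976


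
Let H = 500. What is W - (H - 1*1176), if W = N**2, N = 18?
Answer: 1000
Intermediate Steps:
W = 324 (W = 18**2 = 324)
W - (H - 1*1176) = 324 - (500 - 1*1176) = 324 - (500 - 1176) = 324 - 1*(-676) = 324 + 676 = 1000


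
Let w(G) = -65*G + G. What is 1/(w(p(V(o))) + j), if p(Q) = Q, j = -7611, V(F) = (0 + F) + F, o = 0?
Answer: -1/7611 ≈ -0.00013139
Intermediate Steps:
V(F) = 2*F (V(F) = F + F = 2*F)
w(G) = -64*G
1/(w(p(V(o))) + j) = 1/(-128*0 - 7611) = 1/(-64*0 - 7611) = 1/(0 - 7611) = 1/(-7611) = -1/7611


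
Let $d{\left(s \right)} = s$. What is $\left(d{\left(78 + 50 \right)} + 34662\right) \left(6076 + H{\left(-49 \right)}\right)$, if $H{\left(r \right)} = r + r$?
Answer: $207974620$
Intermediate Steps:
$H{\left(r \right)} = 2 r$
$\left(d{\left(78 + 50 \right)} + 34662\right) \left(6076 + H{\left(-49 \right)}\right) = \left(\left(78 + 50\right) + 34662\right) \left(6076 + 2 \left(-49\right)\right) = \left(128 + 34662\right) \left(6076 - 98\right) = 34790 \cdot 5978 = 207974620$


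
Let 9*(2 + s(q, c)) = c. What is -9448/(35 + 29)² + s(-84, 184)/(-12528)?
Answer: -8327819/3608064 ≈ -2.3081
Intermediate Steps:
s(q, c) = -2 + c/9
-9448/(35 + 29)² + s(-84, 184)/(-12528) = -9448/(35 + 29)² + (-2 + (⅑)*184)/(-12528) = -9448/(64²) + (-2 + 184/9)*(-1/12528) = -9448/4096 + (166/9)*(-1/12528) = -9448*1/4096 - 83/56376 = -1181/512 - 83/56376 = -8327819/3608064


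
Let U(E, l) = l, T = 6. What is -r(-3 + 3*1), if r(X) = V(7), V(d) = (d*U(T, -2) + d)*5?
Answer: 35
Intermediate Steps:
V(d) = -5*d (V(d) = (d*(-2) + d)*5 = (-2*d + d)*5 = -d*5 = -5*d)
r(X) = -35 (r(X) = -5*7 = -35)
-r(-3 + 3*1) = -1*(-35) = 35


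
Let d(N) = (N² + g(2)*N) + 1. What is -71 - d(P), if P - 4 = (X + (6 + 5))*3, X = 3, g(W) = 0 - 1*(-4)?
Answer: -2372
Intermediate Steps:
g(W) = 4 (g(W) = 0 + 4 = 4)
P = 46 (P = 4 + (3 + (6 + 5))*3 = 4 + (3 + 11)*3 = 4 + 14*3 = 4 + 42 = 46)
d(N) = 1 + N² + 4*N (d(N) = (N² + 4*N) + 1 = 1 + N² + 4*N)
-71 - d(P) = -71 - (1 + 46² + 4*46) = -71 - (1 + 2116 + 184) = -71 - 1*2301 = -71 - 2301 = -2372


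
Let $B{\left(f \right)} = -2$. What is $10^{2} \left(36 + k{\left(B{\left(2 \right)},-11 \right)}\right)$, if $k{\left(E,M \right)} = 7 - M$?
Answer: $5400$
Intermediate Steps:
$10^{2} \left(36 + k{\left(B{\left(2 \right)},-11 \right)}\right) = 10^{2} \left(36 + \left(7 - -11\right)\right) = 100 \left(36 + \left(7 + 11\right)\right) = 100 \left(36 + 18\right) = 100 \cdot 54 = 5400$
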